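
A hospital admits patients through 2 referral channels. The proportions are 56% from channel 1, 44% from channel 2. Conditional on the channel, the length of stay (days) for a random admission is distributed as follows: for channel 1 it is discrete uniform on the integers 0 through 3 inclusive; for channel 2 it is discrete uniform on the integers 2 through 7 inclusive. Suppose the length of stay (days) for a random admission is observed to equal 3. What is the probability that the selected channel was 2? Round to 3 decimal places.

0.344

Likelihoods P(X=3 | ·): 1: 0.25; 2: 0.166667.
Posterior ∝ prior × likelihood. Numerator for 2: 0.44·0.166667 = 0.0733333.
Normalizing constant: 0.56·0.25 + 0.44·0.166667 = 0.213333.
P(2 | observation) = 0.0733333 / 0.213333 = 0.34375.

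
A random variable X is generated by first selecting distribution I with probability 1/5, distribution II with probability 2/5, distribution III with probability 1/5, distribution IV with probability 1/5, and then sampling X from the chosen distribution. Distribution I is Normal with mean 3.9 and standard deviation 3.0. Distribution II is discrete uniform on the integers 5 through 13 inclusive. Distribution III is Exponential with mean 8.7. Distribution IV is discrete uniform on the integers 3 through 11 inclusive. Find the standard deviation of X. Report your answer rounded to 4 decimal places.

Per component, I: μ=3.9, E[X²]=24.21; II: μ=9, E[X²]=87.6667; III: μ=8.7, E[X²]=151.38; IV: μ=7, E[X²]=55.6667.
E[X] = 0.2·3.9 + 0.4·9 + 0.2·8.7 + 0.2·7 = 7.52.
E[X²] = 0.2·24.21 + 0.4·87.6667 + 0.2·151.38 + 0.2·55.6667 = 81.318.
Var(X) = E[X²] − (E[X])² = 81.318 − 56.5504 = 24.7676.
SD(X) = √24.7676 = 4.97671.

4.9767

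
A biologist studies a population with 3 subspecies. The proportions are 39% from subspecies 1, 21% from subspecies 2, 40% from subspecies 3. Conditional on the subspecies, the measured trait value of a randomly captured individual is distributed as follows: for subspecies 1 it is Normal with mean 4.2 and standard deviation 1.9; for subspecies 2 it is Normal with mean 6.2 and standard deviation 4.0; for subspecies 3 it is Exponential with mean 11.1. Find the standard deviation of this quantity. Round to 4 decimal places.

Per component, 1: μ=4.2, E[X²]=21.25; 2: μ=6.2, E[X²]=54.44; 3: μ=11.1, E[X²]=246.42.
E[X] = 0.39·4.2 + 0.21·6.2 + 0.4·11.1 = 7.38.
E[X²] = 0.39·21.25 + 0.21·54.44 + 0.4·246.42 = 118.288.
Var(X) = E[X²] − (E[X])² = 118.288 − 54.4644 = 63.8235.
SD(X) = √63.8235 = 7.98896.

7.9890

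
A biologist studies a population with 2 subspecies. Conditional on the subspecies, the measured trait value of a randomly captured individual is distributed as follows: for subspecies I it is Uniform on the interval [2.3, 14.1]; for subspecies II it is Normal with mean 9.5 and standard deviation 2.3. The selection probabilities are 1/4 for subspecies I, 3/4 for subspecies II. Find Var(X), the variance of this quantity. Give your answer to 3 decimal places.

Per component, I: μ=8.2, E[X²]=78.8433; II: μ=9.5, E[X²]=95.54.
E[X] = 0.25·8.2 + 0.75·9.5 = 9.175.
E[X²] = 0.25·78.8433 + 0.75·95.54 = 91.3658.
Var(X) = E[X²] − (E[X])² = 91.3658 − 84.1806 = 7.18521.

7.185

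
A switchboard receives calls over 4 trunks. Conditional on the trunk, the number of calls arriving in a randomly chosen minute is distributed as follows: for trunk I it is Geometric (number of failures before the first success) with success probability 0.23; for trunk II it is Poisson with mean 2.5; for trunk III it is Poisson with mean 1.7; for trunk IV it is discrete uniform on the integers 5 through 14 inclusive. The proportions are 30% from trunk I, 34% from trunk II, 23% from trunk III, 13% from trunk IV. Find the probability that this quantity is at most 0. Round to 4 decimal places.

Conditional on each trunk, P(X ≤ 0): I: 0.23; II: 0.082085; III: 0.182684; IV: 0.
By total probability, P(X ≤ 0) = 0.3·0.23 + 0.34·0.082085 + 0.23·0.182684 + 0.13·0 = 0.138926.

0.1389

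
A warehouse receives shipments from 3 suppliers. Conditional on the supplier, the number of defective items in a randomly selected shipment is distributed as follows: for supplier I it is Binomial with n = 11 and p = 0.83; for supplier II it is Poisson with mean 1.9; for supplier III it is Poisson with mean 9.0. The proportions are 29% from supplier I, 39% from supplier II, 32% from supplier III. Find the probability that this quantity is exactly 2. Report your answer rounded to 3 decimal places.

Conditional on each supplier, P(X = 2): I: 4.49324e-06; II: 0.269971; III: 0.0049981.
By total probability, P(X = 2) = 0.29·4.49324e-06 + 0.39·0.269971 + 0.32·0.0049981 = 0.10689.

0.107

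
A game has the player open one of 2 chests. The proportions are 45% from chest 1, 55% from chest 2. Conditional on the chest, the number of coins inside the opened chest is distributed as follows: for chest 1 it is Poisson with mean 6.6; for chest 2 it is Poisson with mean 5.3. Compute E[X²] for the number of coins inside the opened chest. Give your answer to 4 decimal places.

40.9365

For each component E[X²] = Var + (mean)², giving 1: 50.16; 2: 33.39.
Overall E[X²] = 0.45·50.16 + 0.55·33.39 = 40.9365.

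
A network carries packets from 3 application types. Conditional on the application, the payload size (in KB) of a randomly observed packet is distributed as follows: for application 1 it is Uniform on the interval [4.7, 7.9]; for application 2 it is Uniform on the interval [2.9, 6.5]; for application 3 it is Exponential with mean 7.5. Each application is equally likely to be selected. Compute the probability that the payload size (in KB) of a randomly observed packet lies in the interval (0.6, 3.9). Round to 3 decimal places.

Conditional on each application, P(0.6 < X < 3.9): 1: 0; 2: 0.277778; 3: 0.328596.
By total probability, P(0.6 < X < 3.9) = 0.333333·0 + 0.333333·0.277778 + 0.333333·0.328596 = 0.202125.

0.202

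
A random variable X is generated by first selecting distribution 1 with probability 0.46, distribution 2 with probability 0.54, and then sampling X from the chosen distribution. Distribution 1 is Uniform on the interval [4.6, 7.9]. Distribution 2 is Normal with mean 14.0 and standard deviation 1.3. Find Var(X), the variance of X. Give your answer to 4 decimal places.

16.2496

Per component, 1: μ=6.25, E[X²]=39.97; 2: μ=14, E[X²]=197.69.
E[X] = 0.46·6.25 + 0.54·14 = 10.435.
E[X²] = 0.46·39.97 + 0.54·197.69 = 125.139.
Var(X) = E[X²] − (E[X])² = 125.139 − 108.889 = 16.2496.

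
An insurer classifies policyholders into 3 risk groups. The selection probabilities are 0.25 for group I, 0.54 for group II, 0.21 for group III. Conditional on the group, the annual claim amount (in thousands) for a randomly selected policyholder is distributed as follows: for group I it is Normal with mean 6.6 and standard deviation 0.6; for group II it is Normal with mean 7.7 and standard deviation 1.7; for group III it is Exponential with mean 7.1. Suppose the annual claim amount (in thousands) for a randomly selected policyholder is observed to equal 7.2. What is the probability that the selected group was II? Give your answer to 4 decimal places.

Likelihoods f(7.2 | ·): I: 0.403285; II: 0.224738; III: 0.0510893.
Posterior ∝ prior × likelihood. Numerator for II: 0.54·0.224738 = 0.121359.
Normalizing constant: 0.25·0.403285 + 0.54·0.224738 + 0.21·0.0510893 = 0.232908.
P(II | observation) = 0.121359 / 0.232908 = 0.521057.

0.5211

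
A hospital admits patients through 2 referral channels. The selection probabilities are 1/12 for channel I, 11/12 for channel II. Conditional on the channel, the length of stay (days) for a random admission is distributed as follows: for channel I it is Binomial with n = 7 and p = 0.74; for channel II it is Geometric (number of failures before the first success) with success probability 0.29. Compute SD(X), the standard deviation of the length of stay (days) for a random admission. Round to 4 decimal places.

2.9019

Per component, I: μ=5.18, E[X²]=28.1792; II: μ=2.44828, E[X²]=14.4364.
E[X] = 0.0833333·5.18 + 0.916667·2.44828 = 2.67592.
E[X²] = 0.0833333·28.1792 + 0.916667·14.4364 = 15.5816.
Var(X) = E[X²] − (E[X])² = 15.5816 − 7.16055 = 8.42107.
SD(X) = √8.42107 = 2.90191.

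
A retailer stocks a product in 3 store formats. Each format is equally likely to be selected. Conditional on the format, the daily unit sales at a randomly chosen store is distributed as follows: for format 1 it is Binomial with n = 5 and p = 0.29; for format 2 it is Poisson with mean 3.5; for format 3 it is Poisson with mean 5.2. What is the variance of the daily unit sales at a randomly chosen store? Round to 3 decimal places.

Per component, 1: μ=1.45, E[X²]=3.132; 2: μ=3.5, E[X²]=15.75; 3: μ=5.2, E[X²]=32.24.
E[X] = 0.333333·1.45 + 0.333333·3.5 + 0.333333·5.2 = 3.38333.
E[X²] = 0.333333·3.132 + 0.333333·15.75 + 0.333333·32.24 = 17.0407.
Var(X) = E[X²] − (E[X])² = 17.0407 − 11.4469 = 5.59372.

5.594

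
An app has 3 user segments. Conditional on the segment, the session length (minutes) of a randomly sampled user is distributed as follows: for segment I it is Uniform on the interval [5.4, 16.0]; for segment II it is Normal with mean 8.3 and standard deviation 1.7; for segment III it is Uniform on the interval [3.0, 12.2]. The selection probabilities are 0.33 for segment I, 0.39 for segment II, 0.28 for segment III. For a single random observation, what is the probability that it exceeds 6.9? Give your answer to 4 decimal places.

0.7546

Conditional on each segment, P(X > 6.9): I: 0.858491; II: 0.794897; III: 0.576087.
By total probability, P(X > 6.9) = 0.33·0.858491 + 0.39·0.794897 + 0.28·0.576087 = 0.754616.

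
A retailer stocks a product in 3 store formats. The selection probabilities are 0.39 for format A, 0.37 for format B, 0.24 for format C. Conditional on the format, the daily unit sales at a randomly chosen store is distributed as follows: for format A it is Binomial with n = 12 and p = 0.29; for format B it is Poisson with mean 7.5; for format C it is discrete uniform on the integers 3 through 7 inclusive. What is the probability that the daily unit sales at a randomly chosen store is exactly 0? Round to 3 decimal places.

Conditional on each format, P(X = 0): A: 0.0164097; B: 0.000553084; C: 0.
By total probability, P(X = 0) = 0.39·0.0164097 + 0.37·0.000553084 + 0.24·0 = 0.00660442.

0.007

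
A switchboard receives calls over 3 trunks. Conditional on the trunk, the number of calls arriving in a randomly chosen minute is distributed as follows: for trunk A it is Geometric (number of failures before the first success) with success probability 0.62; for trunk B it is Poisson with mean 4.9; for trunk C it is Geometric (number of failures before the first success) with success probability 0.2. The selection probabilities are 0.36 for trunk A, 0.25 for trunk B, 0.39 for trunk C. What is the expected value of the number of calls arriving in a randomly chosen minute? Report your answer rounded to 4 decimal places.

3.0056

Component means — A: 0.612903; B: 4.9; C: 4.
E[X] = 0.36·0.612903 + 0.25·4.9 + 0.39·4 = 3.00565.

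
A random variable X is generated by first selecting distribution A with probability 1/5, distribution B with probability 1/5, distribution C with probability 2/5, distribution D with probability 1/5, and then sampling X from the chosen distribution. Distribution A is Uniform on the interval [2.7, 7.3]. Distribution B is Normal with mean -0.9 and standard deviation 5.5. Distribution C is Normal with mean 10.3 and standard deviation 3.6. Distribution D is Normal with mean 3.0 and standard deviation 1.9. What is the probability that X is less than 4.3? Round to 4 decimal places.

0.4049

Conditional on each component, P(X < 4.3): A: 0.347826; B: 0.827787; C: 0.0477904; D: 0.753079.
By total probability, P(X < 4.3) = 0.2·0.347826 + 0.2·0.827787 + 0.4·0.0477904 + 0.2·0.753079 = 0.404854.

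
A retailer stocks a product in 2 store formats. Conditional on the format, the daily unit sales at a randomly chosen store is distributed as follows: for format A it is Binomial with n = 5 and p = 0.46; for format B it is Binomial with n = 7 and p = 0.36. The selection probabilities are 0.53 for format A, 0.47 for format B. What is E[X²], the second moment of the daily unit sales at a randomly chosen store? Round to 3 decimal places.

7.205

For each component E[X²] = Var + (mean)², giving A: 6.532; B: 7.9632.
Overall E[X²] = 0.53·6.532 + 0.47·7.9632 = 7.20466.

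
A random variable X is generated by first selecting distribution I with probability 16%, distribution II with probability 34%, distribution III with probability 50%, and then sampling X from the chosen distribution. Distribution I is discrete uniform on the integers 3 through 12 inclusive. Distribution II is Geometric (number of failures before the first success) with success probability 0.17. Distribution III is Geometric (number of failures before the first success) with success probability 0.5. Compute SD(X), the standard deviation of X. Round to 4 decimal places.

Per component, I: μ=7.5, E[X²]=64.5; II: μ=4.88235, E[X²]=52.5571; III: μ=1, E[X²]=3.
E[X] = 0.16·7.5 + 0.34·4.88235 + 0.5·1 = 3.36.
E[X²] = 0.16·64.5 + 0.34·52.5571 + 0.5·3 = 29.6894.
Var(X) = E[X²] − (E[X])² = 29.6894 − 11.2896 = 18.3998.
SD(X) = √18.3998 = 4.2895.

4.2895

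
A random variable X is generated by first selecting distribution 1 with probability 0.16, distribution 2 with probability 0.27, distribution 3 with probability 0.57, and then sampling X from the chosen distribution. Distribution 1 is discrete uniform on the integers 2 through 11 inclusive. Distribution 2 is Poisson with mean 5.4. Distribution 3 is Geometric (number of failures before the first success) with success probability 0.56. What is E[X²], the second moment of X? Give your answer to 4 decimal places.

For each component E[X²] = Var + (mean)², giving 1: 50.5; 2: 34.56; 3: 2.02041.
Overall E[X²] = 0.16·50.5 + 0.27·34.56 + 0.57·2.02041 = 18.5628.

18.5628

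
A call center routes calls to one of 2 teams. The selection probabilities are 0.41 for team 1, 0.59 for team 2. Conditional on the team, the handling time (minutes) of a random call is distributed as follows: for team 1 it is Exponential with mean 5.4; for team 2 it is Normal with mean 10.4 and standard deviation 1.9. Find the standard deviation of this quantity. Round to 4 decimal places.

Per component, 1: μ=5.4, E[X²]=58.32; 2: μ=10.4, E[X²]=111.77.
E[X] = 0.41·5.4 + 0.59·10.4 = 8.35.
E[X²] = 0.41·58.32 + 0.59·111.77 = 89.8555.
Var(X) = E[X²] − (E[X])² = 89.8555 − 69.7225 = 20.133.
SD(X) = √20.133 = 4.48698.

4.4870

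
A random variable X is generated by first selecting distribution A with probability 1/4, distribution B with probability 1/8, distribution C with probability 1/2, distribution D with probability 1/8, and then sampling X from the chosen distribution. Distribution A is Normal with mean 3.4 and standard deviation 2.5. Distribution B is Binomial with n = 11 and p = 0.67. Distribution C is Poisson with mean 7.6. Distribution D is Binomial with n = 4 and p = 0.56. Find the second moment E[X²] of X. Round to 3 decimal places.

For each component E[X²] = Var + (mean)², giving A: 17.81; B: 56.749; C: 65.36; D: 6.0032.
Overall E[X²] = 0.25·17.81 + 0.125·56.749 + 0.5·65.36 + 0.125·6.0032 = 44.9765.

44.977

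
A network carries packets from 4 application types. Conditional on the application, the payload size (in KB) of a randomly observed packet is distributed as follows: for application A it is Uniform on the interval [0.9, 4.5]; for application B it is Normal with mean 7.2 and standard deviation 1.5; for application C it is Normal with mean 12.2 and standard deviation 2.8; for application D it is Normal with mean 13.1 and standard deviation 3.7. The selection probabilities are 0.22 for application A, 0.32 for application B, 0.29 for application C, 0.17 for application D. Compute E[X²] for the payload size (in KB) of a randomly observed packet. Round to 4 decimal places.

For each component E[X²] = Var + (mean)², giving A: 8.37; B: 54.09; C: 156.68; D: 185.3.
Overall E[X²] = 0.22·8.37 + 0.32·54.09 + 0.29·156.68 + 0.17·185.3 = 96.0884.

96.0884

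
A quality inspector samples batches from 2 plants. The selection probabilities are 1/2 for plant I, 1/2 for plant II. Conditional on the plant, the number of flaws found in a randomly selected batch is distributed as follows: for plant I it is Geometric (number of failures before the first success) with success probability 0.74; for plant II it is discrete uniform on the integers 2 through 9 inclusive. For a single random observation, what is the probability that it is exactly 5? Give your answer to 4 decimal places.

Conditional on each plant, P(X = 5): I: 0.000879222; II: 0.125.
By total probability, P(X = 5) = 0.5·0.000879222 + 0.5·0.125 = 0.0629396.

0.0629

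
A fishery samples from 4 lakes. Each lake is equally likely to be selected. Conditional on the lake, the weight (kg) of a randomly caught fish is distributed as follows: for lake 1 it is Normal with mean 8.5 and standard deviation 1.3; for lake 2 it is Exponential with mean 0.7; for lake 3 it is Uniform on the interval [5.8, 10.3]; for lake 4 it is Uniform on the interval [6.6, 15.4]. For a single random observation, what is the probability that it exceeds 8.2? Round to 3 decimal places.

0.469

Conditional on each lake, P(X > 8.2): 1: 0.591253; 2: 8.17618e-06; 3: 0.466667; 4: 0.818182.
By total probability, P(X > 8.2) = 0.25·0.591253 + 0.25·8.17618e-06 + 0.25·0.466667 + 0.25·0.818182 = 0.469027.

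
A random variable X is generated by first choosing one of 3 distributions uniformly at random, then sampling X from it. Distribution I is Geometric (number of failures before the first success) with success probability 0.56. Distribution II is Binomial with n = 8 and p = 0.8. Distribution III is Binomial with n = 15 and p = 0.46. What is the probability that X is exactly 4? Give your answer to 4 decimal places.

Conditional on each component, P(X = 4): I: 0.0209893; II: 0.0458752; III: 0.0695817.
By total probability, P(X = 4) = 0.333333·0.0209893 + 0.333333·0.0458752 + 0.333333·0.0695817 = 0.0454821.

0.0455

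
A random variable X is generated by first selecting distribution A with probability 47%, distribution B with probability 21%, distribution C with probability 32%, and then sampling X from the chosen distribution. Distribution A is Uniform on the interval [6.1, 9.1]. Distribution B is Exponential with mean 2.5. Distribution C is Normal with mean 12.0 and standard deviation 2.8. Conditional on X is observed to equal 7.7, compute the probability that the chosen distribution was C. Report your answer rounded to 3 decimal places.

0.080

Likelihoods f(7.7 | ·): A: 0.333333; B: 0.0183837; C: 0.0438155.
Posterior ∝ prior × likelihood. Numerator for C: 0.32·0.0438155 = 0.014021.
Normalizing constant: 0.47·0.333333 + 0.21·0.0183837 + 0.32·0.0438155 = 0.174548.
P(C | observation) = 0.014021 / 0.174548 = 0.0803272.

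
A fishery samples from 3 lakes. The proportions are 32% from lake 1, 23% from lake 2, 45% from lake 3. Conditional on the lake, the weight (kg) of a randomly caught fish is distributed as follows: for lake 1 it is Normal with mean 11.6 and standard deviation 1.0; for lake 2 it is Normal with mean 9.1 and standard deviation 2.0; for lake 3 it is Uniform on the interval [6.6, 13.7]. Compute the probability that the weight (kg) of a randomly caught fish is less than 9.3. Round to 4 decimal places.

0.2987

Conditional on each lake, P(X < 9.3): 1: 0.0107241; 2: 0.539828; 3: 0.380282.
By total probability, P(X < 9.3) = 0.32·0.0107241 + 0.23·0.539828 + 0.45·0.380282 = 0.298719.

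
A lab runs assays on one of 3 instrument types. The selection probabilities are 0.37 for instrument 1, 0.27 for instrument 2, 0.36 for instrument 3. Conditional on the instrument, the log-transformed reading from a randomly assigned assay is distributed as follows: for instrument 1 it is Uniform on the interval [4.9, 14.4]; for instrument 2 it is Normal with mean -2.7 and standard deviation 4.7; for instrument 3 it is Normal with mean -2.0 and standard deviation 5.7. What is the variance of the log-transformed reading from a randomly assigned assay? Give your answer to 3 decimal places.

Per component, 1: μ=9.65, E[X²]=100.643; 2: μ=-2.7, E[X²]=29.38; 3: μ=-2, E[X²]=36.49.
E[X] = 0.37·9.65 + 0.27·-2.7 + 0.36·-2 = 2.1215.
E[X²] = 0.37·100.643 + 0.27·29.38 + 0.36·36.49 = 58.307.
Var(X) = E[X²] − (E[X])² = 58.307 − 4.50076 = 53.8063.

53.806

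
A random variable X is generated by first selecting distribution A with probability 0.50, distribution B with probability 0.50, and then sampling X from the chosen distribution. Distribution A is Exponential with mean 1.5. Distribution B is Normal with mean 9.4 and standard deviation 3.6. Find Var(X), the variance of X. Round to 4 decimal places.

23.2075

Per component, A: μ=1.5, E[X²]=4.5; B: μ=9.4, E[X²]=101.32.
E[X] = 0.5·1.5 + 0.5·9.4 = 5.45.
E[X²] = 0.5·4.5 + 0.5·101.32 = 52.91.
Var(X) = E[X²] − (E[X])² = 52.91 − 29.7025 = 23.2075.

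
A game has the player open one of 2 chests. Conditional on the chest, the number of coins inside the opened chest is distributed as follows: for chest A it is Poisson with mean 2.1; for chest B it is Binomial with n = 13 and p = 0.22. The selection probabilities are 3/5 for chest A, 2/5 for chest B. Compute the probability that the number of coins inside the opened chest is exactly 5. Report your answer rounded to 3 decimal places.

0.061

Conditional on each chest, P(X = 5): A: 0.041677; B: 0.0908759.
By total probability, P(X = 5) = 0.6·0.041677 + 0.4·0.0908759 = 0.0613566.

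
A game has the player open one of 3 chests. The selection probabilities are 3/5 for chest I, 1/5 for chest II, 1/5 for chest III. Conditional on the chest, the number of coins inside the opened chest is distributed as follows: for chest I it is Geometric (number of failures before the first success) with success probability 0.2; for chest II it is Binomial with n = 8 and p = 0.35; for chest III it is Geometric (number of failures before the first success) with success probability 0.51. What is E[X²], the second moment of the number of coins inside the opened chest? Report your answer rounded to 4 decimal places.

24.0934

For each component E[X²] = Var + (mean)², giving I: 36; II: 9.66; III: 2.807.
Overall E[X²] = 0.6·36 + 0.2·9.66 + 0.2·2.807 = 24.0934.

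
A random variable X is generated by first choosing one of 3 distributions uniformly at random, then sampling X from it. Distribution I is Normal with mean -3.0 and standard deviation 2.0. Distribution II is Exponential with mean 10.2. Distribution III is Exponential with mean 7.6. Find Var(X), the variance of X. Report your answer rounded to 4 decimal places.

87.8622

Per component, I: μ=-3, E[X²]=13; II: μ=10.2, E[X²]=208.08; III: μ=7.6, E[X²]=115.52.
E[X] = 0.333333·-3 + 0.333333·10.2 + 0.333333·7.6 = 4.93333.
E[X²] = 0.333333·13 + 0.333333·208.08 + 0.333333·115.52 = 112.2.
Var(X) = E[X²] − (E[X])² = 112.2 − 24.3378 = 87.8622.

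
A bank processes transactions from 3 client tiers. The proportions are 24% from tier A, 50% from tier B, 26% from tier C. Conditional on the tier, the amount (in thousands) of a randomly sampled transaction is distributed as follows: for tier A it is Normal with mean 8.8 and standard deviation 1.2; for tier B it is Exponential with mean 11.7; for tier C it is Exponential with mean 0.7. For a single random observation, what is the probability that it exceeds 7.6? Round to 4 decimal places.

Conditional on each tier, P(X > 7.6): A: 0.841345; B: 0.522269; C: 1.92665e-05.
By total probability, P(X > 7.6) = 0.24·0.841345 + 0.5·0.522269 + 0.26·1.92665e-05 = 0.463062.

0.4631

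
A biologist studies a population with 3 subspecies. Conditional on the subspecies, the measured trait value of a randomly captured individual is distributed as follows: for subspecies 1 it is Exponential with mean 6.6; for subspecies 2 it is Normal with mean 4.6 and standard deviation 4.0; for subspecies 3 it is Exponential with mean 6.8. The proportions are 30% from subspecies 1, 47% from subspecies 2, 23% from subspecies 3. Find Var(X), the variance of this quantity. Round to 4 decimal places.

Per component, 1: μ=6.6, E[X²]=87.12; 2: μ=4.6, E[X²]=37.16; 3: μ=6.8, E[X²]=92.48.
E[X] = 0.3·6.6 + 0.47·4.6 + 0.23·6.8 = 5.706.
E[X²] = 0.3·87.12 + 0.47·37.16 + 0.23·92.48 = 64.8716.
Var(X) = E[X²] − (E[X])² = 64.8716 − 32.5584 = 32.3132.

32.3132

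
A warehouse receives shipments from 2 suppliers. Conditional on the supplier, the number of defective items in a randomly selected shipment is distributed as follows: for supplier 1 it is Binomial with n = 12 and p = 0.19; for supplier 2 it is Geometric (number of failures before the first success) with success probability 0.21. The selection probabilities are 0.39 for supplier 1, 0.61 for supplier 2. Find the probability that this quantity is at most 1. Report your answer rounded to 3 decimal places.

Conditional on each supplier, P(X ≤ 1): 1: 0.304294; 2: 0.3759.
By total probability, P(X ≤ 1) = 0.39·0.304294 + 0.61·0.3759 = 0.347974.

0.348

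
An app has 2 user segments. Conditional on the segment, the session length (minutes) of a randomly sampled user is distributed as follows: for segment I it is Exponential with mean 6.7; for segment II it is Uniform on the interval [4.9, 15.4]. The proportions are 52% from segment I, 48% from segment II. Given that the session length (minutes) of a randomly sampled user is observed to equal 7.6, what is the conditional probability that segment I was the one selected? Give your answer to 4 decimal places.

0.3532

Likelihoods f(7.6 | ·): I: 0.0480057; II: 0.0952381.
Posterior ∝ prior × likelihood. Numerator for I: 0.52·0.0480057 = 0.024963.
Normalizing constant: 0.52·0.0480057 + 0.48·0.0952381 = 0.0706772.
P(I | observation) = 0.024963 / 0.0706772 = 0.353197.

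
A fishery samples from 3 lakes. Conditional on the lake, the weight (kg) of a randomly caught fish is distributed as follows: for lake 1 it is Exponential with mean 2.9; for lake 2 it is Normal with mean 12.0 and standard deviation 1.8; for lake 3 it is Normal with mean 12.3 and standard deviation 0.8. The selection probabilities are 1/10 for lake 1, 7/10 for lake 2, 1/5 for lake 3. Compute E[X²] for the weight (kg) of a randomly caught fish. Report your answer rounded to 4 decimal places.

For each component E[X²] = Var + (mean)², giving 1: 16.82; 2: 147.24; 3: 151.93.
Overall E[X²] = 0.1·16.82 + 0.7·147.24 + 0.2·151.93 = 135.136.

135.1360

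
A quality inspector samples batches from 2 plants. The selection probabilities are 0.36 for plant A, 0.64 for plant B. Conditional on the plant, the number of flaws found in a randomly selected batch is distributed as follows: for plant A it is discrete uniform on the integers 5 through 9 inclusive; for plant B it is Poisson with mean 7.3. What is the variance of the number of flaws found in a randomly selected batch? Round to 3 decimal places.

5.413

Per component, A: μ=7, E[X²]=51; B: μ=7.3, E[X²]=60.59.
E[X] = 0.36·7 + 0.64·7.3 = 7.192.
E[X²] = 0.36·51 + 0.64·60.59 = 57.1376.
Var(X) = E[X²] − (E[X])² = 57.1376 − 51.7249 = 5.41274.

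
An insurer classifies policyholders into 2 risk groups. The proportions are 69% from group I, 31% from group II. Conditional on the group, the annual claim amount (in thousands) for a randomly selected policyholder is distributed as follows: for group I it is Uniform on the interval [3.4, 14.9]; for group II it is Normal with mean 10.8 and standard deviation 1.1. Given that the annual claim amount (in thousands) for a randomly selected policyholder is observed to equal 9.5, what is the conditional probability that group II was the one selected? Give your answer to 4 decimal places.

0.4824

Likelihoods f(9.5 | ·): I: 0.0869565; II: 0.180397.
Posterior ∝ prior × likelihood. Numerator for II: 0.31·0.180397 = 0.055923.
Normalizing constant: 0.69·0.0869565 + 0.31·0.180397 = 0.115923.
P(II | observation) = 0.055923 / 0.115923 = 0.482415.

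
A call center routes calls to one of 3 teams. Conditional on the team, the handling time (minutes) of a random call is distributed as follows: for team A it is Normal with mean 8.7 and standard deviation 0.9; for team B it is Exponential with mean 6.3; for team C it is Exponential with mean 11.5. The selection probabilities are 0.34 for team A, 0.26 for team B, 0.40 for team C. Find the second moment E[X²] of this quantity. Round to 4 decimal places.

For each component E[X²] = Var + (mean)², giving A: 76.5; B: 79.38; C: 264.5.
Overall E[X²] = 0.34·76.5 + 0.26·79.38 + 0.4·264.5 = 152.449.

152.4488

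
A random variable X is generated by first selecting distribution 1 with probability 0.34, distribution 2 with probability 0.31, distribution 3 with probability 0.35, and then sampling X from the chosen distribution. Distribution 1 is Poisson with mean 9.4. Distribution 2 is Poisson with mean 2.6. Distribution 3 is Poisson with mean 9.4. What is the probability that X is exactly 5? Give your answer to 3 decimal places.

Conditional on each component, P(X = 5): 1: 0.0505929; 2: 0.0735394; 3: 0.0505929.
By total probability, P(X = 5) = 0.34·0.0505929 + 0.31·0.0735394 + 0.35·0.0505929 = 0.0577063.

0.058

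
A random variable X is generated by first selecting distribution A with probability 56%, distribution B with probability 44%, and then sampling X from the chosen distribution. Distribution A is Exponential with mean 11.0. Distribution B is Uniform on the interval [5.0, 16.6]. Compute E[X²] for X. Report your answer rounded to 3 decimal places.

191.775

For each component E[X²] = Var + (mean)², giving A: 242; B: 127.853.
Overall E[X²] = 0.56·242 + 0.44·127.853 = 191.775.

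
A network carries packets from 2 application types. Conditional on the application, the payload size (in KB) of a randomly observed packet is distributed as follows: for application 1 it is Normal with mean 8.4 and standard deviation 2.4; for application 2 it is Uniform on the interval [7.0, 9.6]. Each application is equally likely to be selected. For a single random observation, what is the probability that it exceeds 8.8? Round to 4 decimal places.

0.3708

Conditional on each application, P(X > 8.8): 1: 0.433816; 2: 0.307692.
By total probability, P(X > 8.8) = 0.5·0.433816 + 0.5·0.307692 = 0.370754.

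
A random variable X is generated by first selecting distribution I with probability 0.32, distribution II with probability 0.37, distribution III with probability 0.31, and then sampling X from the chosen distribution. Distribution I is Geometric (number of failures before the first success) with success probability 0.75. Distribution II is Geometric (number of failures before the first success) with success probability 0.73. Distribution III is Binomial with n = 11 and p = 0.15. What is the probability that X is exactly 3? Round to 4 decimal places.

Conditional on each component, P(X = 3): I: 0.0117188; II: 0.0143686; III: 0.151743.
By total probability, P(X = 3) = 0.32·0.0117188 + 0.37·0.0143686 + 0.31·0.151743 = 0.0561068.

0.0561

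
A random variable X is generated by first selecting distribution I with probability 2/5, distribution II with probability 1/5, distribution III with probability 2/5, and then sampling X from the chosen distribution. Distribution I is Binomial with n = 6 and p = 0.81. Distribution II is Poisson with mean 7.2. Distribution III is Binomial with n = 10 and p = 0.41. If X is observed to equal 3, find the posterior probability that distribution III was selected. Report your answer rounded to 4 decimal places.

Likelihoods P(X=3 | ·): I: 0.0729031; II: 0.0464436; III: 0.205824.
Posterior ∝ prior × likelihood. Numerator for III: 0.4·0.205824 = 0.0823298.
Normalizing constant: 0.4·0.0729031 + 0.2·0.0464436 + 0.4·0.205824 = 0.12078.
P(III | observation) = 0.0823298 / 0.12078 = 0.681652.

0.6817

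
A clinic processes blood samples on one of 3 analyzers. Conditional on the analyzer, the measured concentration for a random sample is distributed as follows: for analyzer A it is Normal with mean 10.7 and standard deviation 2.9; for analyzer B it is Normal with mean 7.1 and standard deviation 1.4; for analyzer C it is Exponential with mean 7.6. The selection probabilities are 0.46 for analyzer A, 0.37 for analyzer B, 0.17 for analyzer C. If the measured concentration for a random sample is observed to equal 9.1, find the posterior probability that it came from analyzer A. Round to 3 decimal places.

0.548

Likelihoods f(9.1 | ·): A: 0.118144; B: 0.102713; C: 0.0397352.
Posterior ∝ prior × likelihood. Numerator for A: 0.46·0.118144 = 0.0543464.
Normalizing constant: 0.46·0.118144 + 0.37·0.102713 + 0.17·0.0397352 = 0.0991051.
P(A | observation) = 0.0543464 / 0.0991051 = 0.548371.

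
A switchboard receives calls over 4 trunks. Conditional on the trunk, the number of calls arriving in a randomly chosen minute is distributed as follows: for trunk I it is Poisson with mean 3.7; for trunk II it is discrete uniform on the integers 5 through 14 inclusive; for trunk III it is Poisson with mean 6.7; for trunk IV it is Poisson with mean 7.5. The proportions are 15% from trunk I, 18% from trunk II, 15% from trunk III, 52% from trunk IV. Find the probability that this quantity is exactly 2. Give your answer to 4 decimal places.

Conditional on each trunk, P(X = 2): I: 0.169233; II: 0; III: 0.0276278; IV: 0.0155555.
By total probability, P(X = 2) = 0.15·0.169233 + 0.18·0 + 0.15·0.0276278 + 0.52·0.0155555 = 0.0376179.

0.0376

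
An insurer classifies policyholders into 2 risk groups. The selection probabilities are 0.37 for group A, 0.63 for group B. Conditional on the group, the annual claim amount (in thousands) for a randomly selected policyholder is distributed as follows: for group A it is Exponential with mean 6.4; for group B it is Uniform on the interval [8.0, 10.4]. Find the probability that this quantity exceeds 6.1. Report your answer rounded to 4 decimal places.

0.7726

Conditional on each group, P(X > 6.1): A: 0.385534; B: 1.
By total probability, P(X > 6.1) = 0.37·0.385534 + 0.63·1 = 0.772648.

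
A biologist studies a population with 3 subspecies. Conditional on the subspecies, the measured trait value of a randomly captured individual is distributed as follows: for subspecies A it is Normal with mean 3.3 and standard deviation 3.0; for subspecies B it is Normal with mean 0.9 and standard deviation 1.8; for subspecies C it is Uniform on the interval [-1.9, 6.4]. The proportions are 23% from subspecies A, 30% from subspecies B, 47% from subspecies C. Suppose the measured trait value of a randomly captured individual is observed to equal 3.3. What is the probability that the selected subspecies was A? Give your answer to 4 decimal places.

0.2670

Likelihoods f(3.3 | ·): A: 0.132981; B: 0.0911167; C: 0.120482.
Posterior ∝ prior × likelihood. Numerator for A: 0.23·0.132981 = 0.0305856.
Normalizing constant: 0.23·0.132981 + 0.3·0.0911167 + 0.47·0.120482 = 0.114547.
P(A | observation) = 0.0305856 / 0.114547 = 0.267013.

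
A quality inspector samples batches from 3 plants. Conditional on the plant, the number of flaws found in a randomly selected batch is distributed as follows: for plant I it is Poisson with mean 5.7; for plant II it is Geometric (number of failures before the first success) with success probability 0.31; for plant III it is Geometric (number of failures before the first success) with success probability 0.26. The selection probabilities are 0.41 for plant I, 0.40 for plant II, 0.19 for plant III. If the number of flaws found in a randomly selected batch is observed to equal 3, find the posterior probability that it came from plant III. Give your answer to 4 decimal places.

Likelihoods P(X=3 | ·): I: 0.103275; II: 0.101838; III: 0.105358.
Posterior ∝ prior × likelihood. Numerator for III: 0.19·0.105358 = 0.0200181.
Normalizing constant: 0.41·0.103275 + 0.4·0.101838 + 0.19·0.105358 = 0.103096.
P(III | observation) = 0.0200181 / 0.103096 = 0.194169.

0.1942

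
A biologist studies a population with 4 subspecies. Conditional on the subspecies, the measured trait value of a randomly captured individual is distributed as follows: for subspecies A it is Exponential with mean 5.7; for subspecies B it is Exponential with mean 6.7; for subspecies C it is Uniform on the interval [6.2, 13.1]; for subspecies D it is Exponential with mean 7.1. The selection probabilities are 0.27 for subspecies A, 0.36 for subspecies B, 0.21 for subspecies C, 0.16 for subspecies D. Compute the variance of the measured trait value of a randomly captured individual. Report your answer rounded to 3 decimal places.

35.784

Per component, A: μ=5.7, E[X²]=64.98; B: μ=6.7, E[X²]=89.78; C: μ=9.65, E[X²]=97.09; D: μ=7.1, E[X²]=100.82.
E[X] = 0.27·5.7 + 0.36·6.7 + 0.21·9.65 + 0.16·7.1 = 7.1135.
E[X²] = 0.27·64.98 + 0.36·89.78 + 0.21·97.09 + 0.16·100.82 = 86.3855.
Var(X) = E[X²] − (E[X])² = 86.3855 − 50.6019 = 35.7836.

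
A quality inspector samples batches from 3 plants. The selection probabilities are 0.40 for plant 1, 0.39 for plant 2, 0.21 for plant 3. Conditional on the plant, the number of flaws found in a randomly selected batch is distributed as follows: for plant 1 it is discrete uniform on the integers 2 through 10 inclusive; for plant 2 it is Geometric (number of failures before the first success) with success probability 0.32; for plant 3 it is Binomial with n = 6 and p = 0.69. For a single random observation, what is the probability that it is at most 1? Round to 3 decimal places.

Conditional on each plant, P(X ≤ 1): 1: 0; 2: 0.5376; 3: 0.01274.
By total probability, P(X ≤ 1) = 0.4·0 + 0.39·0.5376 + 0.21·0.01274 = 0.212339.

0.212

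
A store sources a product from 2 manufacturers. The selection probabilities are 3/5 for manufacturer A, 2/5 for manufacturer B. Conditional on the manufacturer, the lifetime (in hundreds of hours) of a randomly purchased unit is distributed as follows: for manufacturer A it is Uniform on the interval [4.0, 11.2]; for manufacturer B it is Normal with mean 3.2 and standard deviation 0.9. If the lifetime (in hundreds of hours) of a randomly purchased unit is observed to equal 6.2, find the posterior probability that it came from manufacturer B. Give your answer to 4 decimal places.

Likelihoods f(6.2 | ·): A: 0.138889; B: 0.00171364.
Posterior ∝ prior × likelihood. Numerator for B: 0.4·0.00171364 = 0.000685457.
Normalizing constant: 0.6·0.138889 + 0.4·0.00171364 = 0.0840188.
P(B | observation) = 0.000685457 / 0.0840188 = 0.00815838.

0.0082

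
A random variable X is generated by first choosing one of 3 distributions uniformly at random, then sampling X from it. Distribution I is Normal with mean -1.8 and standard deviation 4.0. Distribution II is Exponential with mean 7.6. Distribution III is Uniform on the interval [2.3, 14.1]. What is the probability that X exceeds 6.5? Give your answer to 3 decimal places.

Conditional on each component, P(X > 6.5): I: 0.0189933; II: 0.425171; III: 0.644068.
By total probability, P(X > 6.5) = 0.333333·0.0189933 + 0.333333·0.425171 + 0.333333·0.644068 = 0.362744.

0.363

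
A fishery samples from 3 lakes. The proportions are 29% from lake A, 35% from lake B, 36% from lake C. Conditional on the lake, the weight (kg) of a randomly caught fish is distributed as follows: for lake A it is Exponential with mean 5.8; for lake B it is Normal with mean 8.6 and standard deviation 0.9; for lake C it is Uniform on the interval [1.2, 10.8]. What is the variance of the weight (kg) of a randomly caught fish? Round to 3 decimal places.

Per component, A: μ=5.8, E[X²]=67.28; B: μ=8.6, E[X²]=74.77; C: μ=6, E[X²]=43.68.
E[X] = 0.29·5.8 + 0.35·8.6 + 0.36·6 = 6.852.
E[X²] = 0.29·67.28 + 0.35·74.77 + 0.36·43.68 = 61.4055.
Var(X) = E[X²] − (E[X])² = 61.4055 − 46.9499 = 14.4556.

14.456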